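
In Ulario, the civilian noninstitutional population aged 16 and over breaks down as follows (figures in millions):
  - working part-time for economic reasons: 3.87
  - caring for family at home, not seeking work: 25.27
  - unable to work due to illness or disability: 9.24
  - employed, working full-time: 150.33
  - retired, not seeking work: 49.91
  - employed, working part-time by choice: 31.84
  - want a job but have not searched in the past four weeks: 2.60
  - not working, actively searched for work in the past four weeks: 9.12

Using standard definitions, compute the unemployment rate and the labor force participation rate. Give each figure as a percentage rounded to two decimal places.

Employed = 3.87 + 150.33 + 31.84 = 186.04 million (anyone who worked, including part-time for economic reasons, counts as employed).
Unemployed = 9.12 million.
Labor force = 186.04 + 9.12 = 195.16 million.
Not in labor force = 25.27 + 9.24 + 49.91 + 2.60 = 87.02 million (those not working and not actively searching are outside the labor force — including those who want a job but have given up searching).
Civilian working-age population = 195.16 + 87.02 = 282.18 million.
Unemployment rate = 9.12 / 195.16 = 4.67%.
Labor force participation rate = 195.16 / 282.18 = 69.16%.

Unemployment rate ≈ 4.67%; labor force participation rate ≈ 69.16%.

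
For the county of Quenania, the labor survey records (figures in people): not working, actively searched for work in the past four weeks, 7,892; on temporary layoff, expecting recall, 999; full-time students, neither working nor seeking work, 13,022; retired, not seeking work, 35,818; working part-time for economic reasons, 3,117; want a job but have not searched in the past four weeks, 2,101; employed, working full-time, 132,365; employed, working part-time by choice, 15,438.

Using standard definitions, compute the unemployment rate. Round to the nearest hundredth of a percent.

Employed = 3,117 + 132,365 + 15,438 = 150,920 (anyone who worked, including part-time for economic reasons, counts as employed).
Unemployed = 7,892 + 999 = 8,891 (jobless and actively searching, or on temporary layoff).
Labor force = 150,920 + 8,891 = 159,811.
Unemployment rate = 8,891 / 159,811 = 5.56%.

Unemployment rate ≈ 5.56%.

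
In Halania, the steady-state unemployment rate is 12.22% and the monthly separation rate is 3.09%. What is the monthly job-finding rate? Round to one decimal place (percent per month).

Job-finding rate ≈ 22.2% per month.

From u* = s/(s+f): f = s·(1−u)/u.
f = 3.09 × (1 − 0.1222) / 0.1222 = 2.7124 / 0.1222 ≈ 22.2% per month.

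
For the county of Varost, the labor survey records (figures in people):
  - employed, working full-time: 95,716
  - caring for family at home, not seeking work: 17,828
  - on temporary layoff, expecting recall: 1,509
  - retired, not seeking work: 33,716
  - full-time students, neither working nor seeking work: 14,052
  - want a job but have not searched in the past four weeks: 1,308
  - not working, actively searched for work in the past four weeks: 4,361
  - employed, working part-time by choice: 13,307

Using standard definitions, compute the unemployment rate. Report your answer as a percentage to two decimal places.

Unemployment rate ≈ 5.11%.

Employed = 95,716 + 13,307 = 109,023.
Unemployed = 1,509 + 4,361 = 5,870 (jobless and actively searching, or on temporary layoff).
Labor force = 109,023 + 5,870 = 114,893.
Unemployment rate = 5,870 / 114,893 = 5.11%.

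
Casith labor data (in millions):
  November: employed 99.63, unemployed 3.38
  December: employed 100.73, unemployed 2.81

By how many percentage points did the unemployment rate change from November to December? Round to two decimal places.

November: labor force = 99.63 + 3.38 = 103.01; u = 3.38/103.01 = 3.28%.
December: labor force = 100.73 + 2.81 = 103.54; u = 2.81/103.54 = 2.71%.
Change = 2.71% − 3.28% = −0.57 pp.

The unemployment rate changed by −0.57 percentage points.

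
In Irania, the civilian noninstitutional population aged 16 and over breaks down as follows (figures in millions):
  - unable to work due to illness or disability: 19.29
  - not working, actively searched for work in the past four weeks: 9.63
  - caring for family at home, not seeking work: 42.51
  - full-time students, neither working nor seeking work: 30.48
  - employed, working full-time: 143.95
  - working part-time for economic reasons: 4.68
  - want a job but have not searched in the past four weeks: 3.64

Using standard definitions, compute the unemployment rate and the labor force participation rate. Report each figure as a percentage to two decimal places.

Unemployment rate ≈ 6.08%; labor force participation rate ≈ 62.26%.

Employed = 143.95 + 4.68 = 148.63 million (anyone who worked, including part-time for economic reasons, counts as employed).
Unemployed = 9.63 million.
Labor force = 148.63 + 9.63 = 158.26 million.
Not in labor force = 19.29 + 42.51 + 30.48 + 3.64 = 95.92 million (those not working and not actively searching are outside the labor force — including those who want a job but have given up searching).
Civilian working-age population = 158.26 + 95.92 = 254.18 million.
Unemployment rate = 9.63 / 158.26 = 6.08%.
Labor force participation rate = 158.26 / 254.18 = 62.26%.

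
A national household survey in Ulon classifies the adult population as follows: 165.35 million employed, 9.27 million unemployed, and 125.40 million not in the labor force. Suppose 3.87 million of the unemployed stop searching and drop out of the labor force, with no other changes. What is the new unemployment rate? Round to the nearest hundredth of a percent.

New unemployment rate ≈ 3.16%.

Initially, labor force = 165.35 + 9.27 = 174.62 million, so u = 9.27/174.62 = 5.31%.
After the change, unemployed and labor force both fall by 3.87 → E = 165.35, U = 5.40, labor force = 170.75 million.
New unemployment rate = 5.40 / 170.75 = 3.16%.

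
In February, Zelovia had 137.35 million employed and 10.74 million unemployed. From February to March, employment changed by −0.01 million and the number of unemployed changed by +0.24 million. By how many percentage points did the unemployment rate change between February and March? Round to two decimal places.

The unemployment rate changed by +0.15 percentage points.

February: labor force = 137.35 + 10.74 = 148.09; u = 10.74/148.09 = 7.25%.
March: labor force = 137.34 + 10.98 = 148.32; u = 10.98/148.32 = 7.40%.
Change = 7.40% − 7.25% = +0.15 pp.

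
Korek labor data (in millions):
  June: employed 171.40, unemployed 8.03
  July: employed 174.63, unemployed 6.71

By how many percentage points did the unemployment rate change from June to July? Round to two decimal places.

The unemployment rate changed by −0.78 percentage points.

June: labor force = 171.40 + 8.03 = 179.43; u = 8.03/179.43 = 4.48%.
July: labor force = 174.63 + 6.71 = 181.34; u = 6.71/181.34 = 3.70%.
Change = 3.70% − 4.48% = −0.78 pp.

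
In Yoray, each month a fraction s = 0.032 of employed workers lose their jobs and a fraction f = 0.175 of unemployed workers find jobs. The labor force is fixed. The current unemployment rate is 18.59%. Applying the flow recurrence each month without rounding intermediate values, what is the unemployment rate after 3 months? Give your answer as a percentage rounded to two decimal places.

Unemployment rate after three months ≈ 17.02%.

With a fixed labor force, u_{t+1} = u_t + s·(1−u_t) − f·u_t = u_t·(1−s−f) + s.
Here 1−s−f = 0.793 and s = 0.032.
u_1 = 0.185900 × 0.793 + 0.032 = 0.179419.
u_2 = 0.179419 × 0.793 + 0.032 = 0.174279.
u_3 = 0.174279 × 0.793 + 0.032 = 0.170203.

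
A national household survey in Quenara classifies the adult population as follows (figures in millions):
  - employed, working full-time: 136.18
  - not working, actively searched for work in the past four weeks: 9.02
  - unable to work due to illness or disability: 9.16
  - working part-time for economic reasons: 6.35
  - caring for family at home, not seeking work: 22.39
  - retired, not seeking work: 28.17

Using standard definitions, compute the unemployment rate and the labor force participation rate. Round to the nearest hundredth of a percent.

Employed = 136.18 + 6.35 = 142.53 million (anyone who worked, including part-time for economic reasons, counts as employed).
Unemployed = 9.02 million.
Labor force = 142.53 + 9.02 = 151.55 million.
Not in labor force = 9.16 + 22.39 + 28.17 = 59.72 million (those not working and not actively searching are outside the labor force).
Civilian working-age population = 151.55 + 59.72 = 211.27 million.
Unemployment rate = 9.02 / 151.55 = 5.95%.
Labor force participation rate = 151.55 / 211.27 = 71.73%.

Unemployment rate ≈ 5.95%; labor force participation rate ≈ 71.73%.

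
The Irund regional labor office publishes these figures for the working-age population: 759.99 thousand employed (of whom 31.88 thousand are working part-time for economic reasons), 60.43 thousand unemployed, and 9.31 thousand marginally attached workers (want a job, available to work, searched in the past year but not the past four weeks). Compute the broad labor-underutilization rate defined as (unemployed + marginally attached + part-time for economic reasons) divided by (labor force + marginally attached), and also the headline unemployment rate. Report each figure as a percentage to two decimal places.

Broad underutilization rate ≈ 12.25%; headline unemployment rate ≈ 7.37%.

Labor force = 759.99 + 60.43 = 820.42 thousand.
Numerator = 60.43 + 9.31 + 31.88 = 101.62 thousand.
Denominator = 820.42 + 9.31 = 829.73 thousand.
Broad rate = 101.62 / 829.73 = 12.25%.
Headline unemployment rate = 60.43 / 820.42 = 7.37%.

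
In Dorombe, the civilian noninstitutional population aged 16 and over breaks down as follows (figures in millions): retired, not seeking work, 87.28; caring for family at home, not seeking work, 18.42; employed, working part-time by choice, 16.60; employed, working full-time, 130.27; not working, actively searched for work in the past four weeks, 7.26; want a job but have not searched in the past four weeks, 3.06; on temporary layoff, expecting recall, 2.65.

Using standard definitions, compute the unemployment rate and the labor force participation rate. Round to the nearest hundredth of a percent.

Employed = 16.60 + 130.27 = 146.87 million.
Unemployed = 7.26 + 2.65 = 9.91 million (jobless and actively searching, or on temporary layoff).
Labor force = 146.87 + 9.91 = 156.78 million.
Not in labor force = 87.28 + 18.42 + 3.06 = 108.76 million (those not working and not actively searching are outside the labor force — including those who want a job but have given up searching).
Civilian working-age population = 156.78 + 108.76 = 265.54 million.
Unemployment rate = 9.91 / 156.78 = 6.32%.
Labor force participation rate = 156.78 / 265.54 = 59.04%.

Unemployment rate ≈ 6.32%; labor force participation rate ≈ 59.04%.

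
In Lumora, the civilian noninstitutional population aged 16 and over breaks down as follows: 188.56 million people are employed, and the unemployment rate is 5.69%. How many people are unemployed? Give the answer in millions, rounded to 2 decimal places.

About 11.38 million are unemployed.

Let U be the number unemployed. The labor force is E + U, and U/(E+U) = 0.0569.
So U = 0.0569 × 188.56 / (1 − 0.0569) = 10.7291 / 0.9431 ≈ 11.38 million.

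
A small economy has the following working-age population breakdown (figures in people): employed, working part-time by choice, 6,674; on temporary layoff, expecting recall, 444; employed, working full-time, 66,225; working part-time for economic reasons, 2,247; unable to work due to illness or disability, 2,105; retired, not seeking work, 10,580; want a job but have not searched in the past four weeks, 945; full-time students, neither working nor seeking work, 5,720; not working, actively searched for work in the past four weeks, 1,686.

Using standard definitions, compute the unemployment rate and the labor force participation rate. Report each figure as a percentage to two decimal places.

Employed = 6,674 + 66,225 + 2,247 = 75,146 (anyone who worked, including part-time for economic reasons, counts as employed).
Unemployed = 444 + 1,686 = 2,130 (jobless and actively searching, or on temporary layoff).
Labor force = 75,146 + 2,130 = 77,276.
Not in labor force = 2,105 + 10,580 + 945 + 5,720 = 19,350 (those not working and not actively searching are outside the labor force — including those who want a job but have given up searching).
Civilian working-age population = 77,276 + 19,350 = 96,626.
Unemployment rate = 2,130 / 77,276 = 2.76%.
Labor force participation rate = 77,276 / 96,626 = 79.97%.

Unemployment rate ≈ 2.76%; labor force participation rate ≈ 79.97%.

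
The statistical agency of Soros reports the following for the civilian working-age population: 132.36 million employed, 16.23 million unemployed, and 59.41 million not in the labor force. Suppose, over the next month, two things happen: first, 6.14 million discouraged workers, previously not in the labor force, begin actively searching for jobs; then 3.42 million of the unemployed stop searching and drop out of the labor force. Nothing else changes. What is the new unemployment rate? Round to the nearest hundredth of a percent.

New unemployment rate ≈ 12.52%.

Initially, labor force = 132.36 + 16.23 = 148.59 million, so u = 16.23/148.59 = 10.92%.
After the first change, unemployed and labor force both rise by 6.14 → E = 132.36, U = 22.37, labor force = 154.73 million.
After the second change, unemployed and labor force both fall by 3.42 → E = 132.36, U = 18.95, labor force = 151.31 million.
New unemployment rate = 18.95 / 151.31 = 12.52%.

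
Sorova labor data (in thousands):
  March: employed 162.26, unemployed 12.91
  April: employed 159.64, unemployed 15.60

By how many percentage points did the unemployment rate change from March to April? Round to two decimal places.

The unemployment rate changed by +1.53 percentage points.

March: labor force = 162.26 + 12.91 = 175.17; u = 12.91/175.17 = 7.37%.
April: labor force = 159.64 + 15.60 = 175.24; u = 15.60/175.24 = 8.90%.
Change = 8.90% − 7.37% = +1.53 pp.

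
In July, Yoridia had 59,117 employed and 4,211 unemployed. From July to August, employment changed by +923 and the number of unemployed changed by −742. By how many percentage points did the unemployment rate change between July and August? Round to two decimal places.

July: labor force = 59,117 + 4,211 = 63,328; u = 4,211/63,328 = 6.65%.
August: labor force = 60,040 + 3,469 = 63,509; u = 3,469/63,509 = 5.46%.
Change = 5.46% − 6.65% = −1.19 pp.

The unemployment rate changed by −1.19 percentage points.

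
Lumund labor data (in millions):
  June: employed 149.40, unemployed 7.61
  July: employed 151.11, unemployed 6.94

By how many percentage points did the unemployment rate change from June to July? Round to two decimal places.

The unemployment rate changed by −0.46 percentage points.

June: labor force = 149.40 + 7.61 = 157.01; u = 7.61/157.01 = 4.85%.
July: labor force = 151.11 + 6.94 = 158.05; u = 6.94/158.05 = 4.39%.
Change = 4.39% − 4.85% = −0.46 pp.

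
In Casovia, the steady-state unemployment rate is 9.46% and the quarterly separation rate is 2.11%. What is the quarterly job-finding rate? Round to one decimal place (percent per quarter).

Job-finding rate ≈ 20.2% per quarter.

From u* = s/(s+f): f = s·(1−u)/u.
f = 2.11 × (1 − 0.0946) / 0.0946 = 1.9104 / 0.0946 ≈ 20.2% per quarter.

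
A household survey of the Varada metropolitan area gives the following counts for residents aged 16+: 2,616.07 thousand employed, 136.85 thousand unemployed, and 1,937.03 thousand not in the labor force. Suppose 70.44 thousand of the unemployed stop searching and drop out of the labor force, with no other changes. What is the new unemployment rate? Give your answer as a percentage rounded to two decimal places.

New unemployment rate ≈ 2.48%.

Initially, labor force = 2,616.07 + 136.85 = 2,752.92 thousand, so u = 136.85/2,752.92 = 4.97%.
After the change, unemployed and labor force both fall by 70.44 → E = 2,616.07, U = 66.41, labor force = 2,682.48 thousand.
New unemployment rate = 66.41 / 2,682.48 = 2.48%.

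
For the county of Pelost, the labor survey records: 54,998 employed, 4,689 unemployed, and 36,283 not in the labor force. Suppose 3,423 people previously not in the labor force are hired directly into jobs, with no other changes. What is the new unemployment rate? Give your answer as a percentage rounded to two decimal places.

New unemployment rate ≈ 7.43%.

Initially, labor force = 54,998 + 4,689 = 59,687, so u = 4,689/59,687 = 7.86%.
After the change, employed and labor force both rise by 3,423; unemployed unchanged → E = 58,421, U = 4,689, labor force = 63,110.
New unemployment rate = 4,689 / 63,110 = 7.43%.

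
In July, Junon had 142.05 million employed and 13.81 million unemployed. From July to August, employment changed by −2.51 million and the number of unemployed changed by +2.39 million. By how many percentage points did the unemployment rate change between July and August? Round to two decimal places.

July: labor force = 142.05 + 13.81 = 155.86; u = 13.81/155.86 = 8.86%.
August: labor force = 139.54 + 16.20 = 155.74; u = 16.20/155.74 = 10.40%.
Change = 10.40% − 8.86% = +1.54 pp.

The unemployment rate changed by +1.54 percentage points.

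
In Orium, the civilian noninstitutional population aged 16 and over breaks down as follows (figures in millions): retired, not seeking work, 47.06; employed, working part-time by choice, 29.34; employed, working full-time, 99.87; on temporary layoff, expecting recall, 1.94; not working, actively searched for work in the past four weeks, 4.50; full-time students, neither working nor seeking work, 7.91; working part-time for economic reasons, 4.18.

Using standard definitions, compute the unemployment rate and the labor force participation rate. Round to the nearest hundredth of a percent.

Employed = 29.34 + 99.87 + 4.18 = 133.39 million (anyone who worked, including part-time for economic reasons, counts as employed).
Unemployed = 1.94 + 4.50 = 6.44 million (jobless and actively searching, or on temporary layoff).
Labor force = 133.39 + 6.44 = 139.83 million.
Not in labor force = 47.06 + 7.91 = 54.97 million (those not working and not actively searching are outside the labor force).
Civilian working-age population = 139.83 + 54.97 = 194.80 million.
Unemployment rate = 6.44 / 139.83 = 4.61%.
Labor force participation rate = 139.83 / 194.80 = 71.78%.

Unemployment rate ≈ 4.61%; labor force participation rate ≈ 71.78%.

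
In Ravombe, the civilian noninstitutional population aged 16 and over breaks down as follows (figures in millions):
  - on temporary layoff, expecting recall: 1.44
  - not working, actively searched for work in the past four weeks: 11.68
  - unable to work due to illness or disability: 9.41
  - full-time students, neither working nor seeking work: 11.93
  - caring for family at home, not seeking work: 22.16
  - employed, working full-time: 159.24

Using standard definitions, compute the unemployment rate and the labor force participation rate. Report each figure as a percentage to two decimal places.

Unemployment rate ≈ 7.61%; labor force participation rate ≈ 79.85%.

Employed = 159.24 million.
Unemployed = 1.44 + 11.68 = 13.12 million (jobless and actively searching, or on temporary layoff).
Labor force = 159.24 + 13.12 = 172.36 million.
Not in labor force = 9.41 + 11.93 + 22.16 = 43.50 million (those not working and not actively searching are outside the labor force).
Civilian working-age population = 172.36 + 43.50 = 215.86 million.
Unemployment rate = 13.12 / 172.36 = 7.61%.
Labor force participation rate = 172.36 / 215.86 = 79.85%.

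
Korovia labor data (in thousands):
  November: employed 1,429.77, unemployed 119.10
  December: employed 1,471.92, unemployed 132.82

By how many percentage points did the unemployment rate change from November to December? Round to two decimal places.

November: labor force = 1,429.77 + 119.10 = 1,548.87; u = 119.10/1,548.87 = 7.69%.
December: labor force = 1,471.92 + 132.82 = 1,604.74; u = 132.82/1,604.74 = 8.28%.
Change = 8.28% − 7.69% = +0.59 pp.

The unemployment rate changed by +0.59 percentage points.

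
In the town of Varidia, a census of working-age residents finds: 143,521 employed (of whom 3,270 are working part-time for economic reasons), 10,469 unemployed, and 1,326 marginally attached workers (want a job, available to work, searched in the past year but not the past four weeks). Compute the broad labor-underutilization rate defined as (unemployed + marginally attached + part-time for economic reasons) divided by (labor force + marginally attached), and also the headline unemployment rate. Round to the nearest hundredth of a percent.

Broad underutilization rate ≈ 9.70%; headline unemployment rate ≈ 6.80%.

Labor force = 143,521 + 10,469 = 153,990.
Numerator = 10,469 + 1,326 + 3,270 = 15,065.
Denominator = 153,990 + 1,326 = 155,316.
Broad rate = 15,065 / 155,316 = 9.70%.
Headline unemployment rate = 10,469 / 153,990 = 6.80%.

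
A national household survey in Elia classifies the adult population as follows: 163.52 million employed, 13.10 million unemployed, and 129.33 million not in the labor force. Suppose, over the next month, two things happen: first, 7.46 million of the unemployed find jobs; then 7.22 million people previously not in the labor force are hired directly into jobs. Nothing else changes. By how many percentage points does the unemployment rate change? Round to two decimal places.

The unemployment rate changes by −4.35 percentage points.

Initially, labor force = 163.52 + 13.10 = 176.62 million, so u = 13.10/176.62 = 7.42%.
After the first change, unemployed falls and employed rises by 7.46; labor force unchanged → E = 170.98, U = 5.64, labor force = 176.62 million.
After the second change, employed and labor force both rise by 7.22; unemployed unchanged → E = 178.20, U = 5.64, labor force = 183.84 million.
New unemployment rate = 5.64 / 183.84 = 3.07%.
Change = 3.07% − 7.42% = −4.35 percentage points.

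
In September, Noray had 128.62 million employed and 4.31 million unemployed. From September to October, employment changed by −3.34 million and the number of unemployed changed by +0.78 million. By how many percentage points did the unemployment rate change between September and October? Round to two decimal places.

September: labor force = 128.62 + 4.31 = 132.93; u = 4.31/132.93 = 3.24%.
October: labor force = 125.28 + 5.09 = 130.37; u = 5.09/130.37 = 3.90%.
Change = 3.90% − 3.24% = +0.66 pp.

The unemployment rate changed by +0.66 percentage points.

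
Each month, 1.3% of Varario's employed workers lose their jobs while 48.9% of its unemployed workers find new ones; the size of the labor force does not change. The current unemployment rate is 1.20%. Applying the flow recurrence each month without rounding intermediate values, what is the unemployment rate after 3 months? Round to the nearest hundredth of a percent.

With a fixed labor force, u_{t+1} = u_t + s·(1−u_t) − f·u_t = u_t·(1−s−f) + s.
Here 1−s−f = 0.498 and s = 0.013.
u_1 = 0.012000 × 0.498 + 0.013 = 0.018976.
u_2 = 0.018976 × 0.498 + 0.013 = 0.022450.
u_3 = 0.022450 × 0.498 + 0.013 = 0.024180.

Unemployment rate after three months ≈ 2.42%.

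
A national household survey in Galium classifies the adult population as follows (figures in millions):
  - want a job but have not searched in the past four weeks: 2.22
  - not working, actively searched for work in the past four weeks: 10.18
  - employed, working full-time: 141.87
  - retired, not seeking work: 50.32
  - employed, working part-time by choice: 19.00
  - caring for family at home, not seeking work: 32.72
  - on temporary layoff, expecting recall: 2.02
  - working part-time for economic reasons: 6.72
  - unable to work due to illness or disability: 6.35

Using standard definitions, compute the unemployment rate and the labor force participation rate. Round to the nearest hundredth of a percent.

Unemployment rate ≈ 6.79%; labor force participation rate ≈ 66.25%.

Employed = 141.87 + 19.00 + 6.72 = 167.59 million (anyone who worked, including part-time for economic reasons, counts as employed).
Unemployed = 10.18 + 2.02 = 12.20 million (jobless and actively searching, or on temporary layoff).
Labor force = 167.59 + 12.20 = 179.79 million.
Not in labor force = 2.22 + 50.32 + 32.72 + 6.35 = 91.61 million (those not working and not actively searching are outside the labor force — including those who want a job but have given up searching).
Civilian working-age population = 179.79 + 91.61 = 271.40 million.
Unemployment rate = 12.20 / 179.79 = 6.79%.
Labor force participation rate = 179.79 / 271.40 = 66.25%.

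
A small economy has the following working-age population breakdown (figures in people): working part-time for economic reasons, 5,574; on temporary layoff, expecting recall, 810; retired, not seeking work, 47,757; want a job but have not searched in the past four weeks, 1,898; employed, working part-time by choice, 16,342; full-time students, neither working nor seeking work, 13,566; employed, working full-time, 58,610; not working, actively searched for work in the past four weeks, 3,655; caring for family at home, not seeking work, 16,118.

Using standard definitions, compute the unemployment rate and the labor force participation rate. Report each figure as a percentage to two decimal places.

Employed = 5,574 + 16,342 + 58,610 = 80,526 (anyone who worked, including part-time for economic reasons, counts as employed).
Unemployed = 810 + 3,655 = 4,465 (jobless and actively searching, or on temporary layoff).
Labor force = 80,526 + 4,465 = 84,991.
Not in labor force = 47,757 + 1,898 + 13,566 + 16,118 = 79,339 (those not working and not actively searching are outside the labor force — including those who want a job but have given up searching).
Civilian working-age population = 84,991 + 79,339 = 164,330.
Unemployment rate = 4,465 / 84,991 = 5.25%.
Labor force participation rate = 84,991 / 164,330 = 51.72%.

Unemployment rate ≈ 5.25%; labor force participation rate ≈ 51.72%.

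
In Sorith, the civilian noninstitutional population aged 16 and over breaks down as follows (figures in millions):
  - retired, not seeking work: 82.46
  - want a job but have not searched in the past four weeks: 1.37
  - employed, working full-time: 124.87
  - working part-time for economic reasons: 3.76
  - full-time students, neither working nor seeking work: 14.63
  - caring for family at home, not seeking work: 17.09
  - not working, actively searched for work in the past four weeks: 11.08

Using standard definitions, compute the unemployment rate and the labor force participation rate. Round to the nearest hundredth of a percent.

Unemployment rate ≈ 7.93%; labor force participation rate ≈ 54.73%.

Employed = 124.87 + 3.76 = 128.63 million (anyone who worked, including part-time for economic reasons, counts as employed).
Unemployed = 11.08 million.
Labor force = 128.63 + 11.08 = 139.71 million.
Not in labor force = 82.46 + 1.37 + 14.63 + 17.09 = 115.55 million (those not working and not actively searching are outside the labor force — including those who want a job but have given up searching).
Civilian working-age population = 139.71 + 115.55 = 255.26 million.
Unemployment rate = 11.08 / 139.71 = 7.93%.
Labor force participation rate = 139.71 / 255.26 = 54.73%.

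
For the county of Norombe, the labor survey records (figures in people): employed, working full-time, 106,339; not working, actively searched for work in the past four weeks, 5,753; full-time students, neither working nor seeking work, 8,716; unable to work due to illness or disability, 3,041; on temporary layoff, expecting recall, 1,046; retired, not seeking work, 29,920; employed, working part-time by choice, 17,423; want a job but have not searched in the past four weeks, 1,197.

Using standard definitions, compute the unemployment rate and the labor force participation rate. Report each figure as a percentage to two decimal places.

Unemployment rate ≈ 5.21%; labor force participation rate ≈ 75.28%.

Employed = 106,339 + 17,423 = 123,762.
Unemployed = 5,753 + 1,046 = 6,799 (jobless and actively searching, or on temporary layoff).
Labor force = 123,762 + 6,799 = 130,561.
Not in labor force = 8,716 + 3,041 + 29,920 + 1,197 = 42,874 (those not working and not actively searching are outside the labor force — including those who want a job but have given up searching).
Civilian working-age population = 130,561 + 42,874 = 173,435.
Unemployment rate = 6,799 / 130,561 = 5.21%.
Labor force participation rate = 130,561 / 173,435 = 75.28%.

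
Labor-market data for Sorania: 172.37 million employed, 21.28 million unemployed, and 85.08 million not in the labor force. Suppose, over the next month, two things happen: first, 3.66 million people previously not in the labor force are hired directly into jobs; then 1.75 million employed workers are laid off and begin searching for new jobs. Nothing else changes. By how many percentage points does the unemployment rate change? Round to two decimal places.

The unemployment rate changes by +0.68 percentage points.

Initially, labor force = 172.37 + 21.28 = 193.65 million, so u = 21.28/193.65 = 10.99%.
After the first change, employed and labor force both rise by 3.66; unemployed unchanged → E = 176.03, U = 21.28, labor force = 197.31 million.
After the second change, employed falls and unemployed rises by 1.75; labor force unchanged → E = 174.28, U = 23.03, labor force = 197.31 million.
New unemployment rate = 23.03 / 197.31 = 11.67%.
Change = 11.67% − 10.99% = +0.68 percentage points.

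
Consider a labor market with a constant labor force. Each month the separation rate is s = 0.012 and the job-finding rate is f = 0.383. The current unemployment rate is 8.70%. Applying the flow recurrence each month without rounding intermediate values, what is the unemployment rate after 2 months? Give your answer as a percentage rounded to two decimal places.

Unemployment rate after two months ≈ 5.11%.

With a fixed labor force, u_{t+1} = u_t + s·(1−u_t) − f·u_t = u_t·(1−s−f) + s.
Here 1−s−f = 0.605 and s = 0.012.
u_1 = 0.087000 × 0.605 + 0.012 = 0.064635.
u_2 = 0.064635 × 0.605 + 0.012 = 0.051104.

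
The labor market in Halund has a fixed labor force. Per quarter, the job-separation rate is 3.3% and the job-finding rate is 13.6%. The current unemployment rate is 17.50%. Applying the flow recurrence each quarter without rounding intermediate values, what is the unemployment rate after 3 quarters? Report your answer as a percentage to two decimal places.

Unemployment rate after three quarters ≈ 18.36%.

With a fixed labor force, u_{t+1} = u_t + s·(1−u_t) − f·u_t = u_t·(1−s−f) + s.
Here 1−s−f = 0.831 and s = 0.033.
u_1 = 0.175000 × 0.831 + 0.033 = 0.178425.
u_2 = 0.178425 × 0.831 + 0.033 = 0.181271.
u_3 = 0.181271 × 0.831 + 0.033 = 0.183636.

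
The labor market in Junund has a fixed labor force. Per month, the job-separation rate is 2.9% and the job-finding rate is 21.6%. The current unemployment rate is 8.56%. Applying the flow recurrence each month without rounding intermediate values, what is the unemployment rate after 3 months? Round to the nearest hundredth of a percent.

With a fixed labor force, u_{t+1} = u_t + s·(1−u_t) − f·u_t = u_t·(1−s−f) + s.
Here 1−s−f = 0.755 and s = 0.029.
u_1 = 0.085600 × 0.755 + 0.029 = 0.093628.
u_2 = 0.093628 × 0.755 + 0.029 = 0.099689.
u_3 = 0.099689 × 0.755 + 0.029 = 0.104265.

Unemployment rate after three months ≈ 10.43%.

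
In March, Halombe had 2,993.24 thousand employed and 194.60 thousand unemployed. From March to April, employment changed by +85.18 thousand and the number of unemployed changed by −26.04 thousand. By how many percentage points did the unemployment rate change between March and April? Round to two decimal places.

The unemployment rate changed by −0.91 percentage points.

March: labor force = 2,993.24 + 194.60 = 3,187.84; u = 194.60/3,187.84 = 6.10%.
April: labor force = 3,078.42 + 168.56 = 3,246.98; u = 168.56/3,246.98 = 5.19%.
Change = 5.19% − 6.10% = −0.91 pp.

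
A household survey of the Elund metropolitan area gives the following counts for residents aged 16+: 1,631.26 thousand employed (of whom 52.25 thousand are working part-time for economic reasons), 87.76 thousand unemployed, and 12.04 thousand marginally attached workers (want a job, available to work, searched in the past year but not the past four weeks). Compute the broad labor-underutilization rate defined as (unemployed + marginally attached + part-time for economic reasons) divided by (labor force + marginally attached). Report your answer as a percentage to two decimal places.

Labor force = 1,631.26 + 87.76 = 1,719.02 thousand.
Numerator = 87.76 + 12.04 + 52.25 = 152.05 thousand.
Denominator = 1,719.02 + 12.04 = 1,731.06 thousand.
Broad rate = 152.05 / 1,731.06 = 8.78%.

Broad underutilization rate ≈ 8.78%.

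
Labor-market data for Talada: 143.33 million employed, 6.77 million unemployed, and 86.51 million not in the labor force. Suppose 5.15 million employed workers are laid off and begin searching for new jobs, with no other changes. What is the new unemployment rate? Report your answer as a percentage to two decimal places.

Initially, labor force = 143.33 + 6.77 = 150.10 million, so u = 6.77/150.10 = 4.51%.
After the change, employed falls and unemployed rises by 5.15; labor force unchanged → E = 138.18, U = 11.92, labor force = 150.10 million.
New unemployment rate = 11.92 / 150.10 = 7.94%.

New unemployment rate ≈ 7.94%.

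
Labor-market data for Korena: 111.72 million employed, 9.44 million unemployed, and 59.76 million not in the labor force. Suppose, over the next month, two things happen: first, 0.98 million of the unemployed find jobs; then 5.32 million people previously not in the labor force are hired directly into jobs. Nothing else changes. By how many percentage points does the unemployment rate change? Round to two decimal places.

Initially, labor force = 111.72 + 9.44 = 121.16 million, so u = 9.44/121.16 = 7.79%.
After the first change, unemployed falls and employed rises by 0.98; labor force unchanged → E = 112.70, U = 8.46, labor force = 121.16 million.
After the second change, employed and labor force both rise by 5.32; unemployed unchanged → E = 118.02, U = 8.46, labor force = 126.48 million.
New unemployment rate = 8.46 / 126.48 = 6.69%.
Change = 6.69% − 7.79% = −1.10 percentage points.

The unemployment rate changes by −1.10 percentage points.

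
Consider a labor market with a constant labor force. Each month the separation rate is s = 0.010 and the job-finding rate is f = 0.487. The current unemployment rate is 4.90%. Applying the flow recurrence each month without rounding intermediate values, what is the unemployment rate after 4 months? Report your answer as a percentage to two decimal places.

With a fixed labor force, u_{t+1} = u_t + s·(1−u_t) − f·u_t = u_t·(1−s−f) + s.
Here 1−s−f = 0.503 and s = 0.010.
u_1 = 0.049000 × 0.503 + 0.010 = 0.034647.
u_2 = 0.034647 × 0.503 + 0.010 = 0.027427.
u_3 = 0.027427 × 0.503 + 0.010 = 0.023796.
u_4 = 0.023796 × 0.503 + 0.010 = 0.021969.

Unemployment rate after four months ≈ 2.20%.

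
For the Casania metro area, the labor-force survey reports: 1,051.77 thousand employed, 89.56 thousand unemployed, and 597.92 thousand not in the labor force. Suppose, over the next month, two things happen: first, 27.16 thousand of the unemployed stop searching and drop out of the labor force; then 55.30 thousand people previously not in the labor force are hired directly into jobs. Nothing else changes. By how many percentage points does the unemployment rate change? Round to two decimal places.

The unemployment rate changes by −2.51 percentage points.

Initially, labor force = 1,051.77 + 89.56 = 1,141.33 thousand, so u = 89.56/1,141.33 = 7.85%.
After the first change, unemployed and labor force both fall by 27.16 → E = 1,051.77, U = 62.40, labor force = 1,114.17 thousand.
After the second change, employed and labor force both rise by 55.30; unemployed unchanged → E = 1,107.07, U = 62.40, labor force = 1,169.47 thousand.
New unemployment rate = 62.40 / 1,169.47 = 5.34%.
Change = 5.34% − 7.85% = −2.51 percentage points.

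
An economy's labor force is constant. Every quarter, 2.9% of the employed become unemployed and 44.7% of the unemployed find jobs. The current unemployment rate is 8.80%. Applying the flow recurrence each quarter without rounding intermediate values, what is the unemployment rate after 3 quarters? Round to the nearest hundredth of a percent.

With a fixed labor force, u_{t+1} = u_t + s·(1−u_t) − f·u_t = u_t·(1−s−f) + s.
Here 1−s−f = 0.524 and s = 0.029.
u_1 = 0.088000 × 0.524 + 0.029 = 0.075112.
u_2 = 0.075112 × 0.524 + 0.029 = 0.068359.
u_3 = 0.068359 × 0.524 + 0.029 = 0.064820.

Unemployment rate after three quarters ≈ 6.48%.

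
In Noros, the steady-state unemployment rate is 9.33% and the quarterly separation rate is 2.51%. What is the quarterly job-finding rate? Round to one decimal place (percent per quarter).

From u* = s/(s+f): f = s·(1−u)/u.
f = 2.51 × (1 − 0.0933) / 0.0933 = 2.2758 / 0.0933 ≈ 24.4% per quarter.

Job-finding rate ≈ 24.4% per quarter.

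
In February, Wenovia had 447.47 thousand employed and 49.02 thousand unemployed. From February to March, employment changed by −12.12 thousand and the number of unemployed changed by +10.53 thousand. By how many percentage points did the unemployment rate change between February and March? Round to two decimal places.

February: labor force = 447.47 + 49.02 = 496.49; u = 49.02/496.49 = 9.87%.
March: labor force = 435.35 + 59.55 = 494.90; u = 59.55/494.90 = 12.03%.
Change = 12.03% − 9.87% = +2.16 pp.

The unemployment rate changed by +2.16 percentage points.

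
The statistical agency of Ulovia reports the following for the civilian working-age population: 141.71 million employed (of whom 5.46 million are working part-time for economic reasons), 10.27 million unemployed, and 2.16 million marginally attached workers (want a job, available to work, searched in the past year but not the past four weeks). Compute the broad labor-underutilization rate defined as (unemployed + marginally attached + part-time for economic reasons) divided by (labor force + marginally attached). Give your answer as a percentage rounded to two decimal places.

Broad underutilization rate ≈ 11.61%.

Labor force = 141.71 + 10.27 = 151.98 million.
Numerator = 10.27 + 2.16 + 5.46 = 17.89 million.
Denominator = 151.98 + 2.16 = 154.14 million.
Broad rate = 17.89 / 154.14 = 11.61%.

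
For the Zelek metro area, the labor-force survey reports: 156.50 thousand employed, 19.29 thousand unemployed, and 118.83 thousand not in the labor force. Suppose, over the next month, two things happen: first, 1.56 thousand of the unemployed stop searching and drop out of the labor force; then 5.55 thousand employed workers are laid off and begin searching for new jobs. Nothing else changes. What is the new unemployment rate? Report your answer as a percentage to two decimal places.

New unemployment rate ≈ 13.36%.

Initially, labor force = 156.50 + 19.29 = 175.79 thousand, so u = 19.29/175.79 = 10.97%.
After the first change, unemployed and labor force both fall by 1.56 → E = 156.50, U = 17.73, labor force = 174.23 thousand.
After the second change, employed falls and unemployed rises by 5.55; labor force unchanged → E = 150.95, U = 23.28, labor force = 174.23 thousand.
New unemployment rate = 23.28 / 174.23 = 13.36%.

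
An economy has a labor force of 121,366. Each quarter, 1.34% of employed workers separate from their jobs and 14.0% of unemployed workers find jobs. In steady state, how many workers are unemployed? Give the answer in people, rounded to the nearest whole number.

Steady-state unemployment rate u* = s/(s+f) = 1.34/(1.34+14.0) = 0.087353.
Unemployed = u* × labor force = 0.087353 × 121,366 ≈ 10,602.

About 10,602 are unemployed in steady state.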